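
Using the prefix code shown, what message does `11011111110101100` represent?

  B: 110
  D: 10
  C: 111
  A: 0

Read left to right; each codeword is recognised as soon as it completes (prefix code):
  110→B | 111→C | 111→C | 10→D | 10→D | 110→B | 0→A
Decoded message: BCCDDBA

BCCDDBA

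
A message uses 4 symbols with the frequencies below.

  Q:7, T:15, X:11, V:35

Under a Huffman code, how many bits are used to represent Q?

Build the tree from the bottom:
merge Q(7) and X(11): 18
merge T(15) and 18: 33
merge 33 and V(35): 68
The subtree containing Q is merged 3 times, so code length = 3.

3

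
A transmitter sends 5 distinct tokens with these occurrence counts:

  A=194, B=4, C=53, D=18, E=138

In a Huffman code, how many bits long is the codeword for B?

Huffman merges, smallest pair first:
B(4) + D(18) → 22
22 + C(53) → 75
75 + E(138) → 213
A(194) + 213 → 407
The subtree containing B is merged 4 times, so code length = 4.

4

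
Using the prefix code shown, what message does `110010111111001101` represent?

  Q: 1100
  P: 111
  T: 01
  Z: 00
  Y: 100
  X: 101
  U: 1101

QXPQU

Read left to right; each codeword is recognised as soon as it completes (prefix code):
  1100→Q | 101→X | 111→P | 1100→Q | 1101→U
Decoded message: QXPQU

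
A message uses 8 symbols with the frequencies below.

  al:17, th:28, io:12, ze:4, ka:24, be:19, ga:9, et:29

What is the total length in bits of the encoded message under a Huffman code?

Merge the two smallest weights repeatedly:
combine ze(4), ga(9) → 13
combine io(12), 13 → 25
combine al(17), be(19) → 36
combine ka(24), 25 → 49
combine th(28), et(29) → 57
combine 36, 49 → 85
combine 57, 85 → 142
The encoded length is the sum of every internal node's weight: 13 + 25 + 36 + 49 + 57 + 85 + 142 = 407 bits.

407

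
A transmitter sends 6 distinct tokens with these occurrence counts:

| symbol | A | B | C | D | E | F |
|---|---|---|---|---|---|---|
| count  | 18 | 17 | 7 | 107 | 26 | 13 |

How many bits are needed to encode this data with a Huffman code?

370

Greedily combine the two least-frequent nodes:
combine C(7), F(13) → 20
combine B(17), A(18) → 35
combine 20, E(26) → 46
combine 35, 46 → 81
combine 81, D(107) → 188
Each symbol's bit-cost is frequency × depth; summing gives 370 bits (equivalently 20 + 35 + 46 + 81 + 188).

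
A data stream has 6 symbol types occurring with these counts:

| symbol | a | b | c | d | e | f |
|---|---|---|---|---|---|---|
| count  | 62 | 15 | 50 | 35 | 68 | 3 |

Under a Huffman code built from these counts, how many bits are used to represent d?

Build the tree from the bottom:
merge f(3) and b(15): 18
merge 18 and d(35): 53
merge c(50) and 53: 103
merge a(62) and e(68): 130
merge 103 and 130: 233
The subtree containing d is merged 3 times, so code length = 3.

3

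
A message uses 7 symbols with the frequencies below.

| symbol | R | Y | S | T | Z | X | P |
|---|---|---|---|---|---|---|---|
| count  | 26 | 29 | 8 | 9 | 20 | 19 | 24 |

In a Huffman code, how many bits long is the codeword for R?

2

Huffman merges, smallest pair first:
combine S(8), T(9) → 17
combine 17, X(19) → 36
combine Z(20), P(24) → 44
combine R(26), Y(29) → 55
combine 36, 44 → 80
combine 55, 80 → 135
The subtree containing R is merged 2 times, so code length = 2.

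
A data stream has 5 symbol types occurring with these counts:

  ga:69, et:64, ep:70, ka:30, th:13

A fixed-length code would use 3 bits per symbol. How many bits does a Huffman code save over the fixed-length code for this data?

Fixed-length: 3 bits × 246 symbols = 738 bits.
Huffman merges:
merge th(13) and ka(30): 43
merge 43 and et(64): 107
merge ga(69) and ep(70): 139
merge 107 and 139: 246
Huffman total = 43 + 107 + 139 + 246 = 535 bits.
Saving = 738 − 535 = 203 bits.

203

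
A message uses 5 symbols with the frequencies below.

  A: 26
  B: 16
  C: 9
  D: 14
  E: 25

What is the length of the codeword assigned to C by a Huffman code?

3

Build the tree from the bottom:
merge C(9) and D(14): 23
merge B(16) and 23: 39
merge E(25) and A(26): 51
merge 39 and 51: 90
C sits 3 levels below the root, so its codeword is 3 bits.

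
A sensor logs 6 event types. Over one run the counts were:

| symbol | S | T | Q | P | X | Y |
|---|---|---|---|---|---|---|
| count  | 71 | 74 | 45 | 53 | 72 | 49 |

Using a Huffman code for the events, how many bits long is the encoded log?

946

Build the Huffman tree bottom-up:
merge Q(45) and Y(49): 94
merge P(53) and S(71): 124
merge X(72) and T(74): 146
merge 94 and 124: 218
merge 146 and 218: 364
The encoded length is the sum of every internal node's weight: 94 + 124 + 146 + 218 + 364 = 946 bits.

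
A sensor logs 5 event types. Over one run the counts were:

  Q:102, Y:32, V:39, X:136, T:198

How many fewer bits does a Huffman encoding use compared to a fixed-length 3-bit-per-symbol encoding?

Fixed-length: 3 bits × 507 symbols = 1521 bits.
Huffman merges:
combine Y(32), V(39) → 71
combine 71, Q(102) → 173
combine X(136), 173 → 309
combine T(198), 309 → 507
Huffman total = 71 + 173 + 309 + 507 = 1060 bits.
Saving = 1521 − 1060 = 461 bits.

461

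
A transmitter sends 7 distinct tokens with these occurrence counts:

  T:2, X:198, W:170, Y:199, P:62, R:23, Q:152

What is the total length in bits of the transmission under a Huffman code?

1963

Merge the two smallest weights repeatedly:
merge T(2) and R(23): 25
merge 25 and P(62): 87
merge 87 and Q(152): 239
merge W(170) and X(198): 368
merge Y(199) and 239: 438
merge 368 and 438: 806
Total encoded bits = sum of merged weights = 25 + 87 + 239 + 368 + 438 + 806 = 1963.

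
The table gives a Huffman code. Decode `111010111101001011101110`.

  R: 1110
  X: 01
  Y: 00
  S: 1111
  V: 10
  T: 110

RVSXYVRR

Read left to right; each codeword is recognised as soon as it completes (prefix code):
  1110→R | 10→V | 1111→S | 01→X | 00→Y | 10→V | 1110→R | 1110→R
Decoded message: RVSXYVRR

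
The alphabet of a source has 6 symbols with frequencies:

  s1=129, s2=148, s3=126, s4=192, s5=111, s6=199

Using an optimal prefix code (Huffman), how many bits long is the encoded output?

2324

Merge the two smallest weights repeatedly:
combine s5(111), s3(126) → 237
combine s1(129), s2(148) → 277
combine s4(192), s6(199) → 391
combine 237, 277 → 514
combine 391, 514 → 905
Total encoded bits = sum of merged weights = 237 + 277 + 391 + 514 + 905 = 2324.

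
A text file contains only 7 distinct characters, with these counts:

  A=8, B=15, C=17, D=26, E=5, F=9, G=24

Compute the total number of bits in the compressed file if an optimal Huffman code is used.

Build the Huffman tree bottom-up:
merge E(5) and A(8): 13
merge F(9) and 13: 22
merge B(15) and C(17): 32
merge 22 and G(24): 46
merge D(26) and 32: 58
merge 46 and 58: 104
The encoded length is the sum of every internal node's weight: 13 + 22 + 32 + 46 + 58 + 104 = 275 bits.

275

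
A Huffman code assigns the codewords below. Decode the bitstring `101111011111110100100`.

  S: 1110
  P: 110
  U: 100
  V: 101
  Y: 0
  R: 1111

VSRSUU

Read left to right; each codeword is recognised as soon as it completes (prefix code):
  101→V | 1110→S | 1111→R | 1110→S | 100→U | 100→U
Decoded message: VSRSUU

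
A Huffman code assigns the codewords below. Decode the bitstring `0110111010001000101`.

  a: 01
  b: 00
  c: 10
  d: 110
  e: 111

Read left to right; each codeword is recognised as soon as it completes (prefix code):
  01→a | 10→c | 111→e | 01→a | 00→b | 01→a | 00→b | 01→a | 01→a
Decoded message: aceababaa

aceababaa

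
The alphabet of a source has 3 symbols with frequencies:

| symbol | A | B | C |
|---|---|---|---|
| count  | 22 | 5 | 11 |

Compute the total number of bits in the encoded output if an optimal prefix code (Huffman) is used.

54

Merge the two smallest weights repeatedly:
B(5) + C(11) → 16
16 + A(22) → 38
Total encoded bits = sum of merged weights = 16 + 38 = 54.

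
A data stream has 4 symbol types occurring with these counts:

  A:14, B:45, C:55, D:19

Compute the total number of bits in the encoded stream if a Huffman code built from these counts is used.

244

Build the Huffman tree bottom-up:
A(14) + D(19) → 33
33 + B(45) → 78
C(55) + 78 → 133
Total encoded bits = sum of merged weights = 33 + 78 + 133 = 244.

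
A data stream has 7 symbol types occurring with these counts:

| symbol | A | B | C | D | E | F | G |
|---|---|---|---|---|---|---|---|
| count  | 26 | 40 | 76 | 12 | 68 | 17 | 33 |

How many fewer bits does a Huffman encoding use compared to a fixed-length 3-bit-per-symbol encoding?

Fixed-length: 3 bits × 272 symbols = 816 bits.
Huffman merges:
merge D(12) and F(17): 29
merge A(26) and 29: 55
merge G(33) and B(40): 73
merge 55 and E(68): 123
merge 73 and C(76): 149
merge 123 and 149: 272
Huffman total = 29 + 55 + 73 + 123 + 149 + 272 = 701 bits.
Saving = 816 − 701 = 115 bits.

115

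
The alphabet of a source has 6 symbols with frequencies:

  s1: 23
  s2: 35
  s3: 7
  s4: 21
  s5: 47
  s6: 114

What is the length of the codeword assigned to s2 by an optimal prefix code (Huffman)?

3

Build the tree from the bottom:
merge s3(7) and s4(21): 28
merge s1(23) and 28: 51
merge s2(35) and s5(47): 82
merge 51 and 82: 133
merge s6(114) and 133: 247
s2 sits 3 levels below the root, so its codeword is 3 bits.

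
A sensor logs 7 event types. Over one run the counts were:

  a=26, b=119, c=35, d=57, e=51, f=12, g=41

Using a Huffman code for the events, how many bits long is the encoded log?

885

Build the Huffman tree bottom-up:
combine f(12), a(26) → 38
combine c(35), 38 → 73
combine g(41), e(51) → 92
combine d(57), 73 → 130
combine 92, b(119) → 211
combine 130, 211 → 341
Each symbol's bit-cost is frequency × depth; summing gives 885 bits (equivalently 38 + 73 + 92 + 130 + 211 + 341).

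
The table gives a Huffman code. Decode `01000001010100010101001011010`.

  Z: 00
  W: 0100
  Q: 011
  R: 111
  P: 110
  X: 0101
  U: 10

Read left to right; each codeword is recognised as soon as it completes (prefix code):
  0100→W | 00→Z | 0101→X | 0100→W | 0101→X | 0100→W | 10→U | 110→P | 10→U
Decoded message: WZXWXWUPU

WZXWXWUPU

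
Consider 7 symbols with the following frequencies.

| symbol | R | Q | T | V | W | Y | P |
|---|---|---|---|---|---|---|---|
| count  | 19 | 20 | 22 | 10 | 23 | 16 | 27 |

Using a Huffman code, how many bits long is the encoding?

384

Build the Huffman tree bottom-up:
V(10) + Y(16) → 26
R(19) + Q(20) → 39
T(22) + W(23) → 45
26 + P(27) → 53
39 + 45 → 84
53 + 84 → 137
The encoded length is the sum of every internal node's weight: 26 + 39 + 45 + 53 + 84 + 137 = 384 bits.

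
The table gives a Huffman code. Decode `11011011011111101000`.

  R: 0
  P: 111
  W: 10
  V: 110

VVVPPRWRR

Read left to right; each codeword is recognised as soon as it completes (prefix code):
  110→V | 110→V | 110→V | 111→P | 111→P | 0→R | 10→W | 0→R | 0→R
Decoded message: VVVPPRWRR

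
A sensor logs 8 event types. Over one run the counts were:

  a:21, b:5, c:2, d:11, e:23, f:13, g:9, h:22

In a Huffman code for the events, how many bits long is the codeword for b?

Build the tree from the bottom:
merge c(2) and b(5): 7
merge 7 and g(9): 16
merge d(11) and f(13): 24
merge 16 and a(21): 37
merge h(22) and e(23): 45
merge 24 and 37: 61
merge 45 and 61: 106
The subtree containing b is merged 5 times, so code length = 5.

5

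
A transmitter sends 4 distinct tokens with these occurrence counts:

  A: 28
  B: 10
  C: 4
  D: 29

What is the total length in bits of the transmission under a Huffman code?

Merge the two smallest weights repeatedly:
merge C(4) and B(10): 14
merge 14 and A(28): 42
merge D(29) and 42: 71
Total encoded bits = sum of merged weights = 14 + 42 + 71 = 127.

127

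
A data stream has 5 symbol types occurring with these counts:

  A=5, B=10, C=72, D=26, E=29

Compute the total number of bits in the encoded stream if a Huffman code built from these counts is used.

268

Merge the two smallest weights repeatedly:
merge A(5) and B(10): 15
merge 15 and D(26): 41
merge E(29) and 41: 70
merge 70 and C(72): 142
The encoded length is the sum of every internal node's weight: 15 + 41 + 70 + 142 = 268 bits.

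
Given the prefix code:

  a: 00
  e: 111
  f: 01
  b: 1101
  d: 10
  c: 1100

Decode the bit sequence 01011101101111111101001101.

ffbdeebab

Read left to right; each codeword is recognised as soon as it completes (prefix code):
  01→f | 01→f | 1101→b | 10→d | 111→e | 111→e | 1101→b | 00→a | 1101→b
Decoded message: ffbdeebab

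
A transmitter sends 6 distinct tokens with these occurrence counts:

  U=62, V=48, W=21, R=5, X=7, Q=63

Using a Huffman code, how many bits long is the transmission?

Greedily combine the two least-frequent nodes:
merge R(5) and X(7): 12
merge 12 and W(21): 33
merge 33 and V(48): 81
merge U(62) and Q(63): 125
merge 81 and 125: 206
Total encoded bits = sum of merged weights = 12 + 33 + 81 + 125 + 206 = 457.

457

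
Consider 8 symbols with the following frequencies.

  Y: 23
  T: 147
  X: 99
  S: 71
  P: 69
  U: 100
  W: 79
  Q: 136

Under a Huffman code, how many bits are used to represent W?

3

Build the tree from the bottom:
merge Y(23) and P(69): 92
merge S(71) and W(79): 150
merge 92 and X(99): 191
merge U(100) and Q(136): 236
merge T(147) and 150: 297
merge 191 and 236: 427
merge 297 and 427: 724
W's leaf is at depth 3, giving a 3-bit codeword.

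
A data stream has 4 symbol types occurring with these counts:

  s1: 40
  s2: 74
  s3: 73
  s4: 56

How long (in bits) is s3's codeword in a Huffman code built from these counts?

Huffman merges, smallest pair first:
merge s1(40) and s4(56): 96
merge s3(73) and s2(74): 147
merge 96 and 147: 243
The subtree containing s3 is merged 2 times, so code length = 2.

2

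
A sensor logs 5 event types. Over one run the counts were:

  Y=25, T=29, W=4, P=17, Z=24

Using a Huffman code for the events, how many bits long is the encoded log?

219

Merge the two smallest weights repeatedly:
combine W(4), P(17) → 21
combine 21, Z(24) → 45
combine Y(25), T(29) → 54
combine 45, 54 → 99
Total encoded bits = sum of merged weights = 21 + 45 + 54 + 99 = 219.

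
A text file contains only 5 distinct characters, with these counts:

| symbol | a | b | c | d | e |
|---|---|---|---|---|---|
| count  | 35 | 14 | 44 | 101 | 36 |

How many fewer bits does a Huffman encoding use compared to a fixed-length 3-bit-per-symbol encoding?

Fixed-length: 3 bits × 230 symbols = 690 bits.
Huffman merges:
b(14) + a(35) → 49
e(36) + c(44) → 80
49 + 80 → 129
d(101) + 129 → 230
Huffman total = 49 + 80 + 129 + 230 = 488 bits.
Saving = 690 − 488 = 202 bits.

202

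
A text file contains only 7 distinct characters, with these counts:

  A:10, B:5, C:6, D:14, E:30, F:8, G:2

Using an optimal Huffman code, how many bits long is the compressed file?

185

Build the Huffman tree bottom-up:
G(2) + B(5) → 7
C(6) + 7 → 13
F(8) + A(10) → 18
13 + D(14) → 27
18 + 27 → 45
E(30) + 45 → 75
The encoded length is the sum of every internal node's weight: 7 + 13 + 18 + 27 + 45 + 75 = 185 bits.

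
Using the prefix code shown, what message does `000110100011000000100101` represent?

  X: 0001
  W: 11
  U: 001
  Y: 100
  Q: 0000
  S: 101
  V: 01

Read left to right; each codeword is recognised as soon as it completes (prefix code):
  0001→X | 101→S | 0001→X | 100→Y | 0000→Q | 100→Y | 101→S
Decoded message: XSXYQYS

XSXYQYS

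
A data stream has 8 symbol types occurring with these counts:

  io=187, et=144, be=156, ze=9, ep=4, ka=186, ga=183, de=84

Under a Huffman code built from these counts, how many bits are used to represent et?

3

Huffman merges, smallest pair first:
ep(4) + ze(9) → 13
13 + de(84) → 97
97 + et(144) → 241
be(156) + ga(183) → 339
ka(186) + io(187) → 373
241 + 339 → 580
373 + 580 → 953
et sits 3 levels below the root, so its codeword is 3 bits.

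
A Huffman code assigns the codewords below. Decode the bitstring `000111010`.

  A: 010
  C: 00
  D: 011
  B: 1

Read left to right; each codeword is recognised as soon as it completes (prefix code):
  00→C | 011→D | 1→B | 010→A
Decoded message: CDBA

CDBA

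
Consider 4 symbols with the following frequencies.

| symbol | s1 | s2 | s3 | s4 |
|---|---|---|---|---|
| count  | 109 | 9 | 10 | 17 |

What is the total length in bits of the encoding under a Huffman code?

200

Greedily combine the two least-frequent nodes:
s2(9) + s3(10) → 19
s4(17) + 19 → 36
36 + s1(109) → 145
Each symbol's bit-cost is frequency × depth; summing gives 200 bits (equivalently 19 + 36 + 145).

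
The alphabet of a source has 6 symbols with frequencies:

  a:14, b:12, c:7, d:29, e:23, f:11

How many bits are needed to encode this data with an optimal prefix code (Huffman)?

Build the Huffman tree bottom-up:
merge c(7) and f(11): 18
merge b(12) and a(14): 26
merge 18 and e(23): 41
merge 26 and d(29): 55
merge 41 and 55: 96
The encoded length is the sum of every internal node's weight: 18 + 26 + 41 + 55 + 96 = 236 bits.

236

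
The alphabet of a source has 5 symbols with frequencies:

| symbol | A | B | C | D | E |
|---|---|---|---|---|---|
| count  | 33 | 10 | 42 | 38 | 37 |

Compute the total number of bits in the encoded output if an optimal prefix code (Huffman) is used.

363

Build the Huffman tree bottom-up:
combine B(10), A(33) → 43
combine E(37), D(38) → 75
combine C(42), 43 → 85
combine 75, 85 → 160
Each symbol's bit-cost is frequency × depth; summing gives 363 bits (equivalently 43 + 75 + 85 + 160).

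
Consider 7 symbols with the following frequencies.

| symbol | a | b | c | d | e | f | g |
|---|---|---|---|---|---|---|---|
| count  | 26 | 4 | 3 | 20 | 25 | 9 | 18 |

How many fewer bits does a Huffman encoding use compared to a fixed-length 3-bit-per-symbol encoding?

Fixed-length: 3 bits × 105 symbols = 315 bits.
Huffman merges:
c(3) + b(4) → 7
7 + f(9) → 16
16 + g(18) → 34
d(20) + e(25) → 45
a(26) + 34 → 60
45 + 60 → 105
Huffman total = 7 + 16 + 34 + 45 + 60 + 105 = 267 bits.
Saving = 315 − 267 = 48 bits.

48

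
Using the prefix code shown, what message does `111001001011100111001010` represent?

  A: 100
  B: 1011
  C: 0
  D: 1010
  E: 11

EAABAEAD

Read left to right; each codeword is recognised as soon as it completes (prefix code):
  11→E | 100→A | 100→A | 1011→B | 100→A | 11→E | 100→A | 1010→D
Decoded message: EAABAEAD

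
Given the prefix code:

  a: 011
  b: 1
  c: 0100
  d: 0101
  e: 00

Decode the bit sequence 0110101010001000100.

Read left to right; each codeword is recognised as soon as it completes (prefix code):
  011→a | 0101→d | 0100→c | 0100→c | 0100→c
Decoded message: adccc

adccc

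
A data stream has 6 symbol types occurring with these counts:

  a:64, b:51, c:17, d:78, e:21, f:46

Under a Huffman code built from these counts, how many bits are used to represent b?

Repeatedly merge the two smallest:
c(17) + e(21) → 38
38 + f(46) → 84
b(51) + a(64) → 115
d(78) + 84 → 162
115 + 162 → 277
b sits 2 levels below the root, so its codeword is 2 bits.

2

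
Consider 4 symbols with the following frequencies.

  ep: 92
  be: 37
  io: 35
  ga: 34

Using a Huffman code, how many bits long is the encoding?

Greedily combine the two least-frequent nodes:
combine ga(34), io(35) → 69
combine be(37), 69 → 106
combine ep(92), 106 → 198
Each symbol's bit-cost is frequency × depth; summing gives 373 bits (equivalently 69 + 106 + 198).

373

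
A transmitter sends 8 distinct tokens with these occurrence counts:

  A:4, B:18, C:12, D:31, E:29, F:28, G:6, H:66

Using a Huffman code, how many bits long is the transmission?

517

Greedily combine the two least-frequent nodes:
merge A(4) and G(6): 10
merge 10 and C(12): 22
merge B(18) and 22: 40
merge F(28) and E(29): 57
merge D(31) and 40: 71
merge 57 and H(66): 123
merge 71 and 123: 194
Each symbol's bit-cost is frequency × depth; summing gives 517 bits (equivalently 10 + 22 + 40 + 57 + 71 + 123 + 194).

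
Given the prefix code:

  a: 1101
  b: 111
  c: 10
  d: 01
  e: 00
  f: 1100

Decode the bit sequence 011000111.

dceb

Read left to right; each codeword is recognised as soon as it completes (prefix code):
  01→d | 10→c | 00→e | 111→b
Decoded message: dceb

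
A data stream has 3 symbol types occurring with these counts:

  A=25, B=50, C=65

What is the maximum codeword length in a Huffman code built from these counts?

Merge the two lowest-weight nodes at each step:
A(25) + B(50) → 75
C(65) + 75 → 140
Maximum depth reached is 2.

2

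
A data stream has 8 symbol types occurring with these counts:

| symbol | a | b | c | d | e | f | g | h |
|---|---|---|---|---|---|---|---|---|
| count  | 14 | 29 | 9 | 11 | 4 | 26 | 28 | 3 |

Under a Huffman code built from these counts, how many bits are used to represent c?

Repeatedly merge the two smallest:
combine h(3), e(4) → 7
combine 7, c(9) → 16
combine d(11), a(14) → 25
combine 16, 25 → 41
combine f(26), g(28) → 54
combine b(29), 41 → 70
combine 54, 70 → 124
c sits 4 levels below the root, so its codeword is 4 bits.

4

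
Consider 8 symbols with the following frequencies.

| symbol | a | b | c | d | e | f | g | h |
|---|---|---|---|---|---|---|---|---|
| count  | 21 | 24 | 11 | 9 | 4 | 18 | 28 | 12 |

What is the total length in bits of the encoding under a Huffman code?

Greedily combine the two least-frequent nodes:
e(4) + d(9) → 13
c(11) + h(12) → 23
13 + f(18) → 31
a(21) + 23 → 44
b(24) + g(28) → 52
31 + 44 → 75
52 + 75 → 127
The encoded length is the sum of every internal node's weight: 13 + 23 + 31 + 44 + 52 + 75 + 127 = 365 bits.

365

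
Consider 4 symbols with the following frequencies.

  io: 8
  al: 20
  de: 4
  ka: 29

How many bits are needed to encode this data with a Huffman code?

105

Greedily combine the two least-frequent nodes:
merge de(4) and io(8): 12
merge 12 and al(20): 32
merge ka(29) and 32: 61
Total encoded bits = sum of merged weights = 12 + 32 + 61 = 105.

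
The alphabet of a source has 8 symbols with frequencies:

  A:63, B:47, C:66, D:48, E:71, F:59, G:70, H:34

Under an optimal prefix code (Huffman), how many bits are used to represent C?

Build the tree from the bottom:
H(34) + B(47) → 81
D(48) + F(59) → 107
A(63) + C(66) → 129
G(70) + E(71) → 141
81 + 107 → 188
129 + 141 → 270
188 + 270 → 458
C sits 3 levels below the root, so its codeword is 3 bits.

3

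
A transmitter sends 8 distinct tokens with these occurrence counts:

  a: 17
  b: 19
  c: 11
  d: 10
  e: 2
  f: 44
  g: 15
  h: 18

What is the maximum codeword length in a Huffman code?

Merge the two lowest-weight nodes at each step:
combine e(2), d(10) → 12
combine c(11), 12 → 23
combine g(15), a(17) → 32
combine h(18), b(19) → 37
combine 23, 32 → 55
combine 37, f(44) → 81
combine 55, 81 → 136
The rarest symbols sit at the bottom; the longest codeword is 4 bits.

4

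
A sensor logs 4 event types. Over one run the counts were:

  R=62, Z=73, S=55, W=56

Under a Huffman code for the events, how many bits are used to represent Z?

Huffman merges, smallest pair first:
merge S(55) and W(56): 111
merge R(62) and Z(73): 135
merge 111 and 135: 246
Z's leaf is at depth 2, giving a 2-bit codeword.

2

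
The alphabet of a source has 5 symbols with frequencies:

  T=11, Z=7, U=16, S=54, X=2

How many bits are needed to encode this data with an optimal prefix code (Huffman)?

Merge the two smallest weights repeatedly:
combine X(2), Z(7) → 9
combine 9, T(11) → 20
combine U(16), 20 → 36
combine 36, S(54) → 90
The encoded length is the sum of every internal node's weight: 9 + 20 + 36 + 90 = 155 bits.

155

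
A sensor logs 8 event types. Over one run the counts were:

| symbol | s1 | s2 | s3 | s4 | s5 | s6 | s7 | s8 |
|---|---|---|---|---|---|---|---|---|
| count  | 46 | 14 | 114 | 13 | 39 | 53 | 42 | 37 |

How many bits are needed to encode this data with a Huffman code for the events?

Greedily combine the two least-frequent nodes:
s4(13) + s2(14) → 27
27 + s8(37) → 64
s5(39) + s7(42) → 81
s1(46) + s6(53) → 99
64 + 81 → 145
99 + s3(114) → 213
145 + 213 → 358
Each symbol's bit-cost is frequency × depth; summing gives 987 bits (equivalently 27 + 64 + 81 + 99 + 145 + 213 + 358).

987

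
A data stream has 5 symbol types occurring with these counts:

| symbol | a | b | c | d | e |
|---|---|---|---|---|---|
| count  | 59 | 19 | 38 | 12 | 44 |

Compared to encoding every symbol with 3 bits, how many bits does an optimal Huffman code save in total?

141

Fixed-length: 3 bits × 172 symbols = 516 bits.
Huffman merges:
combine d(12), b(19) → 31
combine 31, c(38) → 69
combine e(44), a(59) → 103
combine 69, 103 → 172
Huffman total = 31 + 69 + 103 + 172 = 375 bits.
Saving = 516 − 375 = 141 bits.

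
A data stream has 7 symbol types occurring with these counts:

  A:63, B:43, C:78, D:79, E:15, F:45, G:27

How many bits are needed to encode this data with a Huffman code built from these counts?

935

Greedily combine the two least-frequent nodes:
merge E(15) and G(27): 42
merge 42 and B(43): 85
merge F(45) and A(63): 108
merge C(78) and D(79): 157
merge 85 and 108: 193
merge 157 and 193: 350
Each symbol's bit-cost is frequency × depth; summing gives 935 bits (equivalently 42 + 85 + 108 + 157 + 193 + 350).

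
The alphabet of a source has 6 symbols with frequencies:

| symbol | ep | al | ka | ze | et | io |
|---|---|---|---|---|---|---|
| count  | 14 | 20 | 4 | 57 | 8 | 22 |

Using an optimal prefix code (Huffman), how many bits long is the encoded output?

Greedily combine the two least-frequent nodes:
merge ka(4) and et(8): 12
merge 12 and ep(14): 26
merge al(20) and io(22): 42
merge 26 and 42: 68
merge ze(57) and 68: 125
Each symbol's bit-cost is frequency × depth; summing gives 273 bits (equivalently 12 + 26 + 42 + 68 + 125).

273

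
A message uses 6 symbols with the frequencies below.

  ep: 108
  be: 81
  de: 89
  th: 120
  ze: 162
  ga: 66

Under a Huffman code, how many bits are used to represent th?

Build the tree from the bottom:
combine ga(66), be(81) → 147
combine de(89), ep(108) → 197
combine th(120), 147 → 267
combine ze(162), 197 → 359
combine 267, 359 → 626
The subtree containing th is merged 2 times, so code length = 2.

2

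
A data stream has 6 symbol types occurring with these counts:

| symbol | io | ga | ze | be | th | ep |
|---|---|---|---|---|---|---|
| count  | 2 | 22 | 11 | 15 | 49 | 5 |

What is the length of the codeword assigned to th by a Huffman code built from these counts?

Huffman merges, smallest pair first:
combine io(2), ep(5) → 7
combine 7, ze(11) → 18
combine be(15), 18 → 33
combine ga(22), 33 → 55
combine th(49), 55 → 104
th sits one level below the root: a 1-bit codeword.

1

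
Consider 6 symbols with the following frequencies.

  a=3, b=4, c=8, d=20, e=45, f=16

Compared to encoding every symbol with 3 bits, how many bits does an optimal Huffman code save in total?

Fixed-length: 3 bits × 96 symbols = 288 bits.
Huffman merges:
a(3) + b(4) → 7
7 + c(8) → 15
15 + f(16) → 31
d(20) + 31 → 51
e(45) + 51 → 96
Huffman total = 7 + 15 + 31 + 51 + 96 = 200 bits.
Saving = 288 − 200 = 88 bits.

88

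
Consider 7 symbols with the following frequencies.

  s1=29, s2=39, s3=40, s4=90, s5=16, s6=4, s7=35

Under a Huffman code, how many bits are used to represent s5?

5

Build the tree from the bottom:
combine s6(4), s5(16) → 20
combine 20, s1(29) → 49
combine s7(35), s2(39) → 74
combine s3(40), 49 → 89
combine 74, 89 → 163
combine s4(90), 163 → 253
s5's leaf is at depth 5, giving a 5-bit codeword.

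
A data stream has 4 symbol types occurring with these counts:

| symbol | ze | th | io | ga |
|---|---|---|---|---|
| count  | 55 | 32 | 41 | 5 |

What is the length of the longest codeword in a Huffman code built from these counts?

3

Merge the two lowest-weight nodes at each step:
ga(5) + th(32) → 37
37 + io(41) → 78
ze(55) + 78 → 133
The rarest symbols sit at the bottom; the longest codeword is 3 bits.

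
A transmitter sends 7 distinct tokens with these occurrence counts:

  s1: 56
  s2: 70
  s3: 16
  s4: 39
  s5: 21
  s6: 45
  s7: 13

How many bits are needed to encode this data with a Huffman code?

Greedily combine the two least-frequent nodes:
s7(13) + s3(16) → 29
s5(21) + 29 → 50
s4(39) + s6(45) → 84
50 + s1(56) → 106
s2(70) + 84 → 154
106 + 154 → 260
Total encoded bits = sum of merged weights = 29 + 50 + 84 + 106 + 154 + 260 = 683.

683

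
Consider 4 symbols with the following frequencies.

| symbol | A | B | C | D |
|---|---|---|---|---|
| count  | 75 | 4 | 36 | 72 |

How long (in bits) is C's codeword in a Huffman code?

3

Repeatedly merge the two smallest:
combine B(4), C(36) → 40
combine 40, D(72) → 112
combine A(75), 112 → 187
C sits 3 levels below the root, so its codeword is 3 bits.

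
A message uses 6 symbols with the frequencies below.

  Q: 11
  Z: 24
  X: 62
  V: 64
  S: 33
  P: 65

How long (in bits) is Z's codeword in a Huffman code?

Repeatedly merge the two smallest:
Q(11) + Z(24) → 35
S(33) + 35 → 68
X(62) + V(64) → 126
P(65) + 68 → 133
126 + 133 → 259
Z's leaf is at depth 4, giving a 4-bit codeword.

4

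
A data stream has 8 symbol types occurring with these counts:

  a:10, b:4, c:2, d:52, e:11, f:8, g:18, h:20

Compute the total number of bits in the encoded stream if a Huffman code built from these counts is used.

Merge the two smallest weights repeatedly:
c(2) + b(4) → 6
6 + f(8) → 14
a(10) + e(11) → 21
14 + g(18) → 32
h(20) + 21 → 41
32 + 41 → 73
d(52) + 73 → 125
Each symbol's bit-cost is frequency × depth; summing gives 312 bits (equivalently 6 + 14 + 21 + 32 + 41 + 73 + 125).

312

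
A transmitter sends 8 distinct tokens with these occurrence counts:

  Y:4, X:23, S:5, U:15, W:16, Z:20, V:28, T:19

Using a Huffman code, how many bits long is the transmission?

Greedily combine the two least-frequent nodes:
merge Y(4) and S(5): 9
merge 9 and U(15): 24
merge W(16) and T(19): 35
merge Z(20) and X(23): 43
merge 24 and V(28): 52
merge 35 and 43: 78
merge 52 and 78: 130
The encoded length is the sum of every internal node's weight: 9 + 24 + 35 + 43 + 52 + 78 + 130 = 371 bits.

371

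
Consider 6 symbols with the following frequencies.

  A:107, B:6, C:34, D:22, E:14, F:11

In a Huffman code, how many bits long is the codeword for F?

5

Build the tree from the bottom:
combine B(6), F(11) → 17
combine E(14), 17 → 31
combine D(22), 31 → 53
combine C(34), 53 → 87
combine 87, A(107) → 194
F's leaf is at depth 5, giving a 5-bit codeword.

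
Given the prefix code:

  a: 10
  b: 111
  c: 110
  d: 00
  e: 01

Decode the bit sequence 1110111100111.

bebdb

Read left to right; each codeword is recognised as soon as it completes (prefix code):
  111→b | 01→e | 111→b | 00→d | 111→b
Decoded message: bebdb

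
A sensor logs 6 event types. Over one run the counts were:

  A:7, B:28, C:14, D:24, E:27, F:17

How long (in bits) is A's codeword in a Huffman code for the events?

Repeatedly merge the two smallest:
combine A(7), C(14) → 21
combine F(17), 21 → 38
combine D(24), E(27) → 51
combine B(28), 38 → 66
combine 51, 66 → 117
A sits 4 levels below the root, so its codeword is 4 bits.

4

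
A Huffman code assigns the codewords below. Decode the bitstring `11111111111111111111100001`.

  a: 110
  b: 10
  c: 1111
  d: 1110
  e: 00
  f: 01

Read left to right; each codeword is recognised as soon as it completes (prefix code):
  1111→c | 1111→c | 1111→c | 1111→c | 1111→c | 10→b | 00→e | 01→f
Decoded message: cccccbef

cccccbef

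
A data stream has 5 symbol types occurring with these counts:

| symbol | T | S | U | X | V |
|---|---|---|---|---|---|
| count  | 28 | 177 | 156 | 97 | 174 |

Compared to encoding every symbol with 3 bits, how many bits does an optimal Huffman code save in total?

507

Fixed-length: 3 bits × 632 symbols = 1896 bits.
Huffman merges:
combine T(28), X(97) → 125
combine 125, U(156) → 281
combine V(174), S(177) → 351
combine 281, 351 → 632
Huffman total = 125 + 281 + 351 + 632 = 1389 bits.
Saving = 1896 − 1389 = 507 bits.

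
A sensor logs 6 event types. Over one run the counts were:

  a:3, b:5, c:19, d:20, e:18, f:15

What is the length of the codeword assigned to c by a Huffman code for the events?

Huffman merges, smallest pair first:
combine a(3), b(5) → 8
combine 8, f(15) → 23
combine e(18), c(19) → 37
combine d(20), 23 → 43
combine 37, 43 → 80
c sits 2 levels below the root, so its codeword is 2 bits.

2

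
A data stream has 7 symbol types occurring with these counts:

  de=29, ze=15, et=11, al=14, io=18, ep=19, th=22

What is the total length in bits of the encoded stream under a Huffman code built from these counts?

Merge the two smallest weights repeatedly:
et(11) + al(14) → 25
ze(15) + io(18) → 33
ep(19) + th(22) → 41
25 + de(29) → 54
33 + 41 → 74
54 + 74 → 128
Each symbol's bit-cost is frequency × depth; summing gives 355 bits (equivalently 25 + 33 + 41 + 54 + 74 + 128).

355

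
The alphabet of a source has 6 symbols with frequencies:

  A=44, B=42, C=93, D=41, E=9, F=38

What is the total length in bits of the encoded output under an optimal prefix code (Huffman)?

662

Build the Huffman tree bottom-up:
E(9) + F(38) → 47
D(41) + B(42) → 83
A(44) + 47 → 91
83 + 91 → 174
C(93) + 174 → 267
Each symbol's bit-cost is frequency × depth; summing gives 662 bits (equivalently 47 + 83 + 91 + 174 + 267).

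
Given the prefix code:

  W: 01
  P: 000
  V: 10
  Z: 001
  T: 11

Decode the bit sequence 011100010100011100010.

Read left to right; each codeword is recognised as soon as it completes (prefix code):
  01→W | 11→T | 000→P | 10→V | 10→V | 001→Z | 11→T | 000→P | 10→V
Decoded message: WTPVVZTPV

WTPVVZTPV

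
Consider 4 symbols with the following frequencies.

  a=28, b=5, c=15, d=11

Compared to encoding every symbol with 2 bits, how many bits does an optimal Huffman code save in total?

Fixed-length: 2 bits × 59 symbols = 118 bits.
Huffman merges:
merge b(5) and d(11): 16
merge c(15) and 16: 31
merge a(28) and 31: 59
Huffman total = 16 + 31 + 59 = 106 bits.
Saving = 118 − 106 = 12 bits.

12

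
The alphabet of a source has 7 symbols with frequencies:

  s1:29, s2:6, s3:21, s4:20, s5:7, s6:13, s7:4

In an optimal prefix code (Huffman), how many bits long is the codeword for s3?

Huffman merges, smallest pair first:
combine s7(4), s2(6) → 10
combine s5(7), 10 → 17
combine s6(13), 17 → 30
combine s4(20), s3(21) → 41
combine s1(29), 30 → 59
combine 41, 59 → 100
The subtree containing s3 is merged 2 times, so code length = 2.

2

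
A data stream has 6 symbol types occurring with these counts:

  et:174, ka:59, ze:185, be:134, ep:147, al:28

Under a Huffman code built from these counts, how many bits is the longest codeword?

Merge the two lowest-weight nodes at each step:
combine al(28), ka(59) → 87
combine 87, be(134) → 221
combine ep(147), et(174) → 321
combine ze(185), 221 → 406
combine 321, 406 → 727
The first pair merged (al, ka) ends up deepest, at depth 4.

4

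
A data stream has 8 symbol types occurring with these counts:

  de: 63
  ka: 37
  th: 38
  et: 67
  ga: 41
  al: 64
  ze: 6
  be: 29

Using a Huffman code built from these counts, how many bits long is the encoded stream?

Greedily combine the two least-frequent nodes:
merge ze(6) and be(29): 35
merge 35 and ka(37): 72
merge th(38) and ga(41): 79
merge de(63) and al(64): 127
merge et(67) and 72: 139
merge 79 and 127: 206
merge 139 and 206: 345
The encoded length is the sum of every internal node's weight: 35 + 72 + 79 + 127 + 139 + 206 + 345 = 1003 bits.

1003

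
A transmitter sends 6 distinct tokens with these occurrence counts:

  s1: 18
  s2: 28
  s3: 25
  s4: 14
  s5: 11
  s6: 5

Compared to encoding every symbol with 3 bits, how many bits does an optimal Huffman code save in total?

Fixed-length: 3 bits × 101 symbols = 303 bits.
Huffman merges:
s6(5) + s5(11) → 16
s4(14) + 16 → 30
s1(18) + s3(25) → 43
s2(28) + 30 → 58
43 + 58 → 101
Huffman total = 16 + 30 + 43 + 58 + 101 = 248 bits.
Saving = 303 − 248 = 55 bits.

55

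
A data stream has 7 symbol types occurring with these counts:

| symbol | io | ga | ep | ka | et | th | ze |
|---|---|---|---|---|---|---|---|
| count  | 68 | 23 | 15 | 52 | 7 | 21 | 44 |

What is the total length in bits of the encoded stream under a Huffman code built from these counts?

Greedily combine the two least-frequent nodes:
merge et(7) and ep(15): 22
merge th(21) and 22: 43
merge ga(23) and 43: 66
merge ze(44) and ka(52): 96
merge 66 and io(68): 134
merge 96 and 134: 230
Each symbol's bit-cost is frequency × depth; summing gives 591 bits (equivalently 22 + 43 + 66 + 96 + 134 + 230).

591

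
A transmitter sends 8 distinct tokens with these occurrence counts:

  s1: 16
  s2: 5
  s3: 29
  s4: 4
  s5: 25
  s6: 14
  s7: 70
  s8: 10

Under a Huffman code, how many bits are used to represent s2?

5

Repeatedly merge the two smallest:
merge s4(4) and s2(5): 9
merge 9 and s8(10): 19
merge s6(14) and s1(16): 30
merge 19 and s5(25): 44
merge s3(29) and 30: 59
merge 44 and 59: 103
merge s7(70) and 103: 173
s2's leaf is at depth 5, giving a 5-bit codeword.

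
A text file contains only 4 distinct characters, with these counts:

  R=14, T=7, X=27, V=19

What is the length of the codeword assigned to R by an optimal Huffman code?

Build the tree from the bottom:
merge T(7) and R(14): 21
merge V(19) and 21: 40
merge X(27) and 40: 67
The subtree containing R is merged 3 times, so code length = 3.

3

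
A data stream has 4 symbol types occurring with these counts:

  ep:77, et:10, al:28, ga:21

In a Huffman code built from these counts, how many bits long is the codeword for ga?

Repeatedly merge the two smallest:
merge et(10) and ga(21): 31
merge al(28) and 31: 59
merge 59 and ep(77): 136
ga sits 3 levels below the root, so its codeword is 3 bits.

3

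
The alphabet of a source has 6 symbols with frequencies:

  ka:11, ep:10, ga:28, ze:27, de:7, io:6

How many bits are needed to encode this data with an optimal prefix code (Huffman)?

212

Merge the two smallest weights repeatedly:
io(6) + de(7) → 13
ep(10) + ka(11) → 21
13 + 21 → 34
ze(27) + ga(28) → 55
34 + 55 → 89
The encoded length is the sum of every internal node's weight: 13 + 21 + 34 + 55 + 89 = 212 bits.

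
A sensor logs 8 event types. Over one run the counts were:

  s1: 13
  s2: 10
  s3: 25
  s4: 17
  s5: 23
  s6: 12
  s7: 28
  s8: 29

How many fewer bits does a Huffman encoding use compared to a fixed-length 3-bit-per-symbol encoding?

Fixed-length: 3 bits × 157 symbols = 471 bits.
Huffman merges:
combine s2(10), s6(12) → 22
combine s1(13), s4(17) → 30
combine 22, s5(23) → 45
combine s3(25), s7(28) → 53
combine s8(29), 30 → 59
combine 45, 53 → 98
combine 59, 98 → 157
Huffman total = 22 + 30 + 45 + 53 + 59 + 98 + 157 = 464 bits.
Saving = 471 − 464 = 7 bits.

7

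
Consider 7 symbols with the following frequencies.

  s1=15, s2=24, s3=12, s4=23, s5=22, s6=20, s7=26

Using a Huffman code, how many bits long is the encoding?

400

Merge the two smallest weights repeatedly:
s3(12) + s1(15) → 27
s6(20) + s5(22) → 42
s4(23) + s2(24) → 47
s7(26) + 27 → 53
42 + 47 → 89
53 + 89 → 142
The encoded length is the sum of every internal node's weight: 27 + 42 + 47 + 53 + 89 + 142 = 400 bits.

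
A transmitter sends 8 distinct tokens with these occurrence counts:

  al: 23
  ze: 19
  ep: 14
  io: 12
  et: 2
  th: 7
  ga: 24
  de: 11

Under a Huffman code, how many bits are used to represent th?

Repeatedly merge the two smallest:
combine et(2), th(7) → 9
combine 9, de(11) → 20
combine io(12), ep(14) → 26
combine ze(19), 20 → 39
combine al(23), ga(24) → 47
combine 26, 39 → 65
combine 47, 65 → 112
The subtree containing th is merged 5 times, so code length = 5.

5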